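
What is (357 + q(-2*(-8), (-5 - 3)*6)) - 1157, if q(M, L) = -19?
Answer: -819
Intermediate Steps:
(357 + q(-2*(-8), (-5 - 3)*6)) - 1157 = (357 - 19) - 1157 = 338 - 1157 = -819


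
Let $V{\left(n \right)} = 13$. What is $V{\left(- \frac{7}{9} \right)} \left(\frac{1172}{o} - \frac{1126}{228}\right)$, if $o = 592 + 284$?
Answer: $- \frac{389545}{8322} \approx -46.809$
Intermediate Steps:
$o = 876$
$V{\left(- \frac{7}{9} \right)} \left(\frac{1172}{o} - \frac{1126}{228}\right) = 13 \left(\frac{1172}{876} - \frac{1126}{228}\right) = 13 \left(1172 \cdot \frac{1}{876} - \frac{563}{114}\right) = 13 \left(\frac{293}{219} - \frac{563}{114}\right) = 13 \left(- \frac{29965}{8322}\right) = - \frac{389545}{8322}$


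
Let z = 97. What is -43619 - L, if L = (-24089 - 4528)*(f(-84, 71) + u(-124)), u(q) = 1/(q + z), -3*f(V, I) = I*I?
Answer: -433177001/9 ≈ -4.8131e+7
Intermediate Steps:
f(V, I) = -I**2/3 (f(V, I) = -I*I/3 = -I**2/3)
u(q) = 1/(97 + q) (u(q) = 1/(q + 97) = 1/(97 + q))
L = 432784430/9 (L = (-24089 - 4528)*(-1/3*71**2 + 1/(97 - 124)) = -28617*(-1/3*5041 + 1/(-27)) = -28617*(-5041/3 - 1/27) = -28617*(-45370/27) = 432784430/9 ≈ 4.8087e+7)
-43619 - L = -43619 - 1*432784430/9 = -43619 - 432784430/9 = -433177001/9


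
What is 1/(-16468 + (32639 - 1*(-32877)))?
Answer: 1/49048 ≈ 2.0388e-5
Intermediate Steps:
1/(-16468 + (32639 - 1*(-32877))) = 1/(-16468 + (32639 + 32877)) = 1/(-16468 + 65516) = 1/49048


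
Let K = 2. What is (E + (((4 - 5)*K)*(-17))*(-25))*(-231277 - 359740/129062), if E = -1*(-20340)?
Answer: -290882714001930/64531 ≈ -4.5076e+9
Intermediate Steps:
E = 20340
(E + (((4 - 5)*K)*(-17))*(-25))*(-231277 - 359740/129062) = (20340 + (((4 - 5)*2)*(-17))*(-25))*(-231277 - 359740/129062) = (20340 + (-1*2*(-17))*(-25))*(-231277 - 359740*1/129062) = (20340 - 2*(-17)*(-25))*(-231277 - 179870/64531) = (20340 + 34*(-25))*(-14924715957/64531) = (20340 - 850)*(-14924715957/64531) = 19490*(-14924715957/64531) = -290882714001930/64531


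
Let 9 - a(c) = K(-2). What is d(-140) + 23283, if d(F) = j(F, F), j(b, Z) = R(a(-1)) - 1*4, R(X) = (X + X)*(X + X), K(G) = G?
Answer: 23763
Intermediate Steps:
a(c) = 11 (a(c) = 9 - 1*(-2) = 9 + 2 = 11)
R(X) = 4*X² (R(X) = (2*X)*(2*X) = 4*X²)
j(b, Z) = 480 (j(b, Z) = 4*11² - 1*4 = 4*121 - 4 = 484 - 4 = 480)
d(F) = 480
d(-140) + 23283 = 480 + 23283 = 23763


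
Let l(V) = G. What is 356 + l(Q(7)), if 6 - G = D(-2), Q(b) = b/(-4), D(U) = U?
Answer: 364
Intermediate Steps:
Q(b) = -b/4 (Q(b) = b*(-¼) = -b/4)
G = 8 (G = 6 - 1*(-2) = 6 + 2 = 8)
l(V) = 8
356 + l(Q(7)) = 356 + 8 = 364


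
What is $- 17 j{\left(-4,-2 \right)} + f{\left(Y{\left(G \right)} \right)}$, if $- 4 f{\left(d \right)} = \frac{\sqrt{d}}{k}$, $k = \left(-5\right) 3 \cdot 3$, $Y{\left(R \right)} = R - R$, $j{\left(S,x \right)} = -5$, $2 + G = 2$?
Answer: $85$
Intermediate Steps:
$G = 0$ ($G = -2 + 2 = 0$)
$Y{\left(R \right)} = 0$
$k = -45$ ($k = \left(-15\right) 3 = -45$)
$f{\left(d \right)} = \frac{\sqrt{d}}{180}$ ($f{\left(d \right)} = - \frac{\frac{1}{-45} \sqrt{d}}{4} = - \frac{\left(- \frac{1}{45}\right) \sqrt{d}}{4} = \frac{\sqrt{d}}{180}$)
$- 17 j{\left(-4,-2 \right)} + f{\left(Y{\left(G \right)} \right)} = \left(-17\right) \left(-5\right) + \frac{\sqrt{0}}{180} = 85 + \frac{1}{180} \cdot 0 = 85 + 0 = 85$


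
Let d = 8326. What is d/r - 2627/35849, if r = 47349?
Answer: 174092951/1697414301 ≈ 0.10256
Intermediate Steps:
d/r - 2627/35849 = 8326/47349 - 2627/35849 = 174092951/1697414301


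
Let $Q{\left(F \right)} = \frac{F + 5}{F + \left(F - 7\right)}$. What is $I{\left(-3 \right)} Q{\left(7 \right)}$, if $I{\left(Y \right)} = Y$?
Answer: $- \frac{36}{7} \approx -5.1429$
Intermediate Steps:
$Q{\left(F \right)} = \frac{5 + F}{-7 + 2 F}$ ($Q{\left(F \right)} = \frac{5 + F}{F + \left(-7 + F\right)} = \frac{5 + F}{-7 + 2 F}$)
$I{\left(-3 \right)} Q{\left(7 \right)} = - 3 \frac{5 + 7}{-7 + 2 \cdot 7} = - 3 \frac{1}{-7 + 14} \cdot 12 = - 3 \cdot \frac{1}{7} \cdot 12 = \left(-3\right) \frac{12}{7} = - \frac{36}{7}$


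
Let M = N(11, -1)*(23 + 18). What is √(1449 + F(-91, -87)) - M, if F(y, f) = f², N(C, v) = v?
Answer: 41 + 3*√1002 ≈ 135.96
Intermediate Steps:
M = -41 (M = -(23 + 18) = -1*41 = -41)
√(1449 + F(-91, -87)) - M = √(1449 + (-87)²) - 1*(-41) = √(1449 + 7569) + 41 = √9018 + 41 = 3*√1002 + 41 = 41 + 3*√1002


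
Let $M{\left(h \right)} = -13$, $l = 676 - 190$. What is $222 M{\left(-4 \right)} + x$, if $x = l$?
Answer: $-2400$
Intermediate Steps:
$l = 486$
$x = 486$
$222 M{\left(-4 \right)} + x = 222 \left(-13\right) + 486 = -2886 + 486 = -2400$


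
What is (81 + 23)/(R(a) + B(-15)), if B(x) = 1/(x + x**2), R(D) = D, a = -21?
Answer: -21840/4409 ≈ -4.9535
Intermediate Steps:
(81 + 23)/(R(a) + B(-15)) = (81 + 23)/(-21 + 1/((-15)*(1 - 15))) = 104/(-21 - 1/15/(-14)) = 104/(-21 - 1/15*(-1/14)) = 104/(-21 + 1/210) = 104/(-4409/210) = 104*(-210/4409) = -21840/4409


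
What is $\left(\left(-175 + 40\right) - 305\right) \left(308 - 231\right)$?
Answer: $-33880$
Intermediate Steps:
$\left(\left(-175 + 40\right) - 305\right) \left(308 - 231\right) = \left(-135 - 305\right) 77 = \left(-440\right) 77 = -33880$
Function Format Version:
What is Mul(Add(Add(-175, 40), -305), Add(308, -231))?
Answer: -33880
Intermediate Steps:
Mul(Add(Add(-175, 40), -305), Add(308, -231)) = Mul(Add(-135, -305), 77) = Mul(-440, 77) = -33880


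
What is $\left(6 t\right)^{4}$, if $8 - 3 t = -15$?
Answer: $4477456$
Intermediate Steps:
$t = \frac{23}{3}$ ($t = \frac{8}{3} - -5 = \frac{8}{3} + 5 = \frac{23}{3} \approx 7.6667$)
$\left(6 t\right)^{4} = \left(6 \cdot \frac{23}{3}\right)^{4} = 46^{4} = 4477456$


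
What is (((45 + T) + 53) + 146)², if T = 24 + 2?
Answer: 72900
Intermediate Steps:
T = 26
(((45 + T) + 53) + 146)² = (((45 + 26) + 53) + 146)² = ((71 + 53) + 146)² = (124 + 146)² = 270² = 72900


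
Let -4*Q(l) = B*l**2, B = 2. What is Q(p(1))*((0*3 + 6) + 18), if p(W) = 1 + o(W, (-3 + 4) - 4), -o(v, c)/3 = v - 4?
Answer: -1200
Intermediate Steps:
o(v, c) = 12 - 3*v (o(v, c) = -3*(v - 4) = -3*(-4 + v) = 12 - 3*v)
p(W) = 13 - 3*W (p(W) = 1 + (12 - 3*W) = 13 - 3*W)
Q(l) = -l**2/2
Q(p(1))*((0*3 + 6) + 18) = (-(13 - 3*1)**2/2)*((0*3 + 6) + 18) = (-(13 - 3)**2/2)*((0 + 6) + 18) = (-1/2*10**2)*(6 + 18) = -1/2*100*24 = -50*24 = -1200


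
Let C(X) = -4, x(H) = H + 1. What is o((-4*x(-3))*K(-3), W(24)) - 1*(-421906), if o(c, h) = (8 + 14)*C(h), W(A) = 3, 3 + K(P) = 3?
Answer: 421818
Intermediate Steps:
K(P) = 0 (K(P) = -3 + 3 = 0)
x(H) = 1 + H
o(c, h) = -88 (o(c, h) = (8 + 14)*(-4) = 22*(-4) = -88)
o((-4*x(-3))*K(-3), W(24)) - 1*(-421906) = -88 - 1*(-421906) = -88 + 421906 = 421818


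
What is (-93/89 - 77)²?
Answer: 48246916/7921 ≈ 6091.0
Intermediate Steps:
(-93/89 - 77)² = (-6946/89)² = 48246916/7921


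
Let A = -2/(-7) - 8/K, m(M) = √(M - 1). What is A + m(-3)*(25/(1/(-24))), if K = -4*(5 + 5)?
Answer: 17/35 - 1200*I ≈ 0.48571 - 1200.0*I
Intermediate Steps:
K = -40 (K = -4*10 = -40)
m(M) = √(-1 + M)
A = 17/35 (A = -2/(-7) - 8/(-40) = -2*(-⅐) - 8*(-1/40) = 2/7 + ⅕ = 17/35 ≈ 0.48571)
A + m(-3)*(25/(1/(-24))) = 17/35 + √(-1 - 3)*(25/(1/(-24))) = 17/35 + √(-4)*(25/(-1/24)) = 17/35 + (2*I)*(25*(-24)) = 17/35 + (2*I)*(-600) = 17/35 - 1200*I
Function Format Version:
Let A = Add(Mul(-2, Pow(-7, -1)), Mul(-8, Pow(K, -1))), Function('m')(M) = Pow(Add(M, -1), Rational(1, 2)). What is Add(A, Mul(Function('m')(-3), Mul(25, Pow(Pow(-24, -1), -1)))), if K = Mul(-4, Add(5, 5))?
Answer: Add(Rational(17, 35), Mul(-1200, I)) ≈ Add(0.48571, Mul(-1200.0, I))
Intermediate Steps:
K = -40 (K = Mul(-4, 10) = -40)
Function('m')(M) = Pow(Add(-1, M), Rational(1, 2))
A = Rational(17, 35) (A = Add(Mul(-2, Pow(-7, -1)), Mul(-8, Pow(-40, -1))) = Add(Mul(-2, Rational(-1, 7)), Mul(-8, Rational(-1, 40))) = Add(Rational(2, 7), Rational(1, 5)) = Rational(17, 35) ≈ 0.48571)
Add(A, Mul(Function('m')(-3), Mul(25, Pow(Pow(-24, -1), -1)))) = Add(Rational(17, 35), Mul(Pow(Add(-1, -3), Rational(1, 2)), Mul(25, Pow(Pow(-24, -1), -1)))) = Add(Rational(17, 35), Mul(Pow(-4, Rational(1, 2)), Mul(25, Pow(Rational(-1, 24), -1)))) = Add(Rational(17, 35), Mul(Mul(2, I), Mul(25, -24))) = Add(Rational(17, 35), Mul(Mul(2, I), -600)) = Add(Rational(17, 35), Mul(-1200, I))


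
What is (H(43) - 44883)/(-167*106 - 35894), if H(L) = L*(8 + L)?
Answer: 21345/26798 ≈ 0.79651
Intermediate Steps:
(H(43) - 44883)/(-167*106 - 35894) = (43*(8 + 43) - 44883)/(-167*106 - 35894) = (43*51 - 44883)/(-17702 - 35894) = (2193 - 44883)/(-53596) = -42690*(-1/53596) = 21345/26798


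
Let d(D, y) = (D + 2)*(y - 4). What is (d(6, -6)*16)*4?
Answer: -5120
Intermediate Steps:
d(D, y) = (-4 + y)*(2 + D) (d(D, y) = (2 + D)*(-4 + y) = (-4 + y)*(2 + D))
(d(6, -6)*16)*4 = ((-8 - 4*6 + 2*(-6) + 6*(-6))*16)*4 = ((-8 - 24 - 12 - 36)*16)*4 = -80*16*4 = -1280*4 = -5120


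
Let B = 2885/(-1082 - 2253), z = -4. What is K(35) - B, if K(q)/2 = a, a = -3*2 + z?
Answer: -12763/667 ≈ -19.135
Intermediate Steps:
a = -10 (a = -3*2 - 4 = -6 - 4 = -10)
B = -577/667 (B = 2885/(-3335) = 2885*(-1/3335) = -577/667 ≈ -0.86507)
K(q) = -20 (K(q) = 2*(-10) = -20)
K(35) - B = -20 - 1*(-577/667) = -20 + 577/667 = -12763/667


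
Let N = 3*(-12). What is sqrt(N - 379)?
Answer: I*sqrt(415) ≈ 20.372*I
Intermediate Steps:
N = -36
sqrt(N - 379) = sqrt(-36 - 379) = sqrt(-415) = I*sqrt(415)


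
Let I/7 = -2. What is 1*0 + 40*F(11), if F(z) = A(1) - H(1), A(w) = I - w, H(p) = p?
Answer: -640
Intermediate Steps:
I = -14 (I = 7*(-2) = -14)
A(w) = -14 - w
F(z) = -16 (F(z) = (-14 - 1*1) - 1*1 = (-14 - 1) - 1 = -15 - 1 = -16)
1*0 + 40*F(11) = 1*0 + 40*(-16) = 0 - 640 = -640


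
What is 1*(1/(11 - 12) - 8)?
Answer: -9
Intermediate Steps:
1*(1/(11 - 12) - 8) = 1*(1/(-1) - 8) = 1*(-1 - 8) = 1*(-9) = -9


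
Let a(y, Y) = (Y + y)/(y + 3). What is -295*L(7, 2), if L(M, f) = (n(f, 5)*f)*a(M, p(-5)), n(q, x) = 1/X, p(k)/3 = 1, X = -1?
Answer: 590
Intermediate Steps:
p(k) = 3 (p(k) = 3*1 = 3)
a(y, Y) = (Y + y)/(3 + y)
n(q, x) = -1 (n(q, x) = 1/(-1) = -1)
L(M, f) = -f (L(M, f) = (-f)*((3 + M)/(3 + M)) = -f*1 = -f)
-295*L(7, 2) = -(-295)*2 = -295*(-2) = 590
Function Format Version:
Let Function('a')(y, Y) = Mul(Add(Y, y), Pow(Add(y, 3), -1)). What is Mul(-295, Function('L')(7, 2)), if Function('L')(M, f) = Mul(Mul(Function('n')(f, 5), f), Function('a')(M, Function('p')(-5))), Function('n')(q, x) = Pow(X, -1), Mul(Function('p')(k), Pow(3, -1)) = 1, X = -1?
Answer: 590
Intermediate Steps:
Function('p')(k) = 3 (Function('p')(k) = Mul(3, 1) = 3)
Function('a')(y, Y) = Mul(Pow(Add(3, y), -1), Add(Y, y)) (Function('a')(y, Y) = Mul(Add(Y, y), Pow(Add(3, y), -1)) = Mul(Pow(Add(3, y), -1), Add(Y, y)))
Function('n')(q, x) = -1 (Function('n')(q, x) = Pow(-1, -1) = -1)
Function('L')(M, f) = Mul(-1, f) (Function('L')(M, f) = Mul(Mul(-1, f), Mul(Pow(Add(3, M), -1), Add(3, M))) = Mul(Mul(-1, f), 1) = Mul(-1, f))
Mul(-295, Function('L')(7, 2)) = Mul(-295, Mul(-1, 2)) = Mul(-295, -2) = 590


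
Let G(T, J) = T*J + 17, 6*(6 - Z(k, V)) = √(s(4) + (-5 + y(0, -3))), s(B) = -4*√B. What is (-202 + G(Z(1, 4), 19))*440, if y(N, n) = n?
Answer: -31240 - 16720*I/3 ≈ -31240.0 - 5573.3*I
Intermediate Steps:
Z(k, V) = 6 - 2*I/3 (Z(k, V) = 6 - √(-4*√4 + (-5 - 3))/6 = 6 - √(-4*2 - 8)/6 = 6 - √(-8 - 8)/6 = 6 - 2*I/3)
G(T, J) = 17 + J*T (G(T, J) = J*T + 17 = 17 + J*T)
(-202 + G(Z(1, 4), 19))*440 = (-202 + (17 + 19*(6 - 2*I/3)))*440 = (-202 + (17 + (114 - 38*I/3)))*440 = (-202 + (131 - 38*I/3))*440 = (-71 - 38*I/3)*440 = -31240 - 16720*I/3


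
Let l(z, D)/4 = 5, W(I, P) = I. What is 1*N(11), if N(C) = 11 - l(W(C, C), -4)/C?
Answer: 101/11 ≈ 9.1818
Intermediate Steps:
l(z, D) = 20 (l(z, D) = 4*5 = 20)
N(C) = 11 - 20/C
1*N(11) = 1*(11 - 20/11) = 1*(101/11) = 101/11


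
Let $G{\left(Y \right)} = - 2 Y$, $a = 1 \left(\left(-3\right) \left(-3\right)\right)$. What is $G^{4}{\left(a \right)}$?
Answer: $104976$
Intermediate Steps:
$a = 9$ ($a = 1 \cdot 9 = 9$)
$G^{4}{\left(a \right)} = \left(\left(-2\right) 9\right)^{4} = \left(-18\right)^{4} = 104976$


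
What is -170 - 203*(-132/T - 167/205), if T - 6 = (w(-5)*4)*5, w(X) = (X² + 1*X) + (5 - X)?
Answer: 819681/20705 ≈ 39.589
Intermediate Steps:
w(X) = 5 + X² (w(X) = (X² + X) + (5 - X) = (X + X²) + (5 - X) = 5 + X²)
T = 606 (T = 6 + ((5 + (-5)²)*4)*5 = 6 + ((5 + 25)*4)*5 = 6 + (30*4)*5 = 6 + 120*5 = 6 + 600 = 606)
-170 - 203*(-132/T - 167/205) = -170 - 203*(-132/606 - 167/205) = -170 - 203*(-132*1/606 - 167*1/205) = -170 - 203*(-22/101 - 167/205) = -170 - 203*(-21377/20705) = -170 + 4339531/20705 = 819681/20705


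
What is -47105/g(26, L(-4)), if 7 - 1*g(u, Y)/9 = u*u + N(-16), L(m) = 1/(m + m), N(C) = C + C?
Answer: 47105/5733 ≈ 8.2165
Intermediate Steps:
N(C) = 2*C
L(m) = 1/(2*m)
g(u, Y) = 351 - 9*u**2 (g(u, Y) = 63 - 9*(u*u + 2*(-16)) = 63 - 9*(u**2 - 32) = 63 - 9*(-32 + u**2) = 63 + (288 - 9*u**2) = 351 - 9*u**2)
-47105/g(26, L(-4)) = -47105/(351 - 9*26**2) = -47105/(351 - 9*676) = -47105/(351 - 6084) = -47105/(-5733) = -47105*(-1/5733) = 47105/5733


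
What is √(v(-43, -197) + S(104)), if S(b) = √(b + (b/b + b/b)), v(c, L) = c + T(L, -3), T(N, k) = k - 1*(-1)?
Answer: √(-45 + √106) ≈ 5.891*I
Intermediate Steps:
T(N, k) = 1 + k (T(N, k) = k + 1 = 1 + k)
v(c, L) = -2 + c (v(c, L) = c + (1 - 3) = c - 2 = -2 + c)
S(b) = √(2 + b) (S(b) = √(b + (1 + 1)) = √(b + 2) = √(2 + b))
√(v(-43, -197) + S(104)) = √((-2 - 43) + √(2 + 104)) = √(-45 + √106)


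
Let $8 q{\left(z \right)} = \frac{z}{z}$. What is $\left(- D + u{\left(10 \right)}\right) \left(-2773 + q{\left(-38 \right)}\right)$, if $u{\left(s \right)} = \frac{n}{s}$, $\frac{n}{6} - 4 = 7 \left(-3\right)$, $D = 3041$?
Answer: $\frac{42302981}{5} \approx 8.4606 \cdot 10^{6}$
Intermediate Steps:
$n = -102$ ($n = 24 + 6 \cdot 7 \left(-3\right) = 24 + 6 \left(-21\right) = 24 - 126 = -102$)
$q{\left(z \right)} = \frac{1}{8}$ ($q{\left(z \right)} = \frac{z \frac{1}{z}}{8} = \frac{1}{8} \cdot 1 = \frac{1}{8}$)
$u{\left(s \right)} = - \frac{102}{s}$
$\left(- D + u{\left(10 \right)}\right) \left(-2773 + q{\left(-38 \right)}\right) = \left(\left(-1\right) 3041 - \frac{102}{10}\right) \left(-2773 + \frac{1}{8}\right) = \left(-3041 - \frac{51}{5}\right) \left(- \frac{22183}{8}\right) = \left(- \frac{15256}{5}\right) \left(- \frac{22183}{8}\right) = \frac{42302981}{5}$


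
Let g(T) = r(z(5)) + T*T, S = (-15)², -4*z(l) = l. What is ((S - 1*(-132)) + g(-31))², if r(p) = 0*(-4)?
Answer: 1737124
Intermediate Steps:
z(l) = -l/4
S = 225
r(p) = 0
g(T) = T² (g(T) = 0 + T*T = 0 + T² = T²)
((S - 1*(-132)) + g(-31))² = ((225 - 1*(-132)) + (-31)²)² = ((225 + 132) + 961)² = (357 + 961)² = 1318² = 1737124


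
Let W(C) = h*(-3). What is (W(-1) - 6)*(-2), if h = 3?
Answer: 30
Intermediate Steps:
W(C) = -9 (W(C) = 3*(-3) = -9)
(W(-1) - 6)*(-2) = (-9 - 6)*(-2) = -15*(-2) = 30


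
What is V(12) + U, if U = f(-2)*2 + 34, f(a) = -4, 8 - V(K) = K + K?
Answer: 10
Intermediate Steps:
V(K) = 8 - 2*K (V(K) = 8 - (K + K) = 8 - 2*K)
U = 26 (U = -4*2 + 34 = -8 + 34 = 26)
V(12) + U = (8 - 2*12) + 26 = (8 - 24) + 26 = -16 + 26 = 10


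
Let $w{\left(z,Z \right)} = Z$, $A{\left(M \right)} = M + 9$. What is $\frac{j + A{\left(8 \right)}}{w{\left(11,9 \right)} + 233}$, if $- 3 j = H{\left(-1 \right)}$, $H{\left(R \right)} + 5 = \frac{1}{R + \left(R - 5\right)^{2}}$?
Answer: $\frac{653}{8470} \approx 0.077096$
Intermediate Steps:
$A{\left(M \right)} = 9 + M$
$H{\left(R \right)} = -5 + \frac{1}{R + \left(-5 + R\right)^{2}}$ ($H{\left(R \right)} = -5 + \frac{1}{R + \left(R - 5\right)^{2}} = -5 + \frac{1}{R + \left(-5 + R\right)^{2}}$)
$j = \frac{58}{35}$ ($j = - \frac{\frac{1}{-1 + \left(-5 - 1\right)^{2}} \left(1 - -5 - 5 \left(-5 - 1\right)^{2}\right)}{3} = - \frac{\frac{1}{-1 + \left(-6\right)^{2}} \left(1 + 5 - 5 \left(-6\right)^{2}\right)}{3} = - \frac{\frac{1}{-1 + 36} \left(1 + 5 - 180\right)}{3} = - \frac{\frac{1}{35} \left(1 + 5 - 180\right)}{3} = - \frac{\frac{1}{35} \left(-174\right)}{3} = \left(- \frac{1}{3}\right) \left(- \frac{174}{35}\right) = \frac{58}{35} \approx 1.6571$)
$\frac{j + A{\left(8 \right)}}{w{\left(11,9 \right)} + 233} = \frac{\frac{58}{35} + \left(9 + 8\right)}{9 + 233} = \frac{\frac{58}{35} + 17}{242} = \frac{653}{35} \cdot \frac{1}{242} = \frac{653}{8470}$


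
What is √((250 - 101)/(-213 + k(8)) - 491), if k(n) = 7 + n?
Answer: I*√2142074/66 ≈ 22.176*I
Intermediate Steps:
√((250 - 101)/(-213 + k(8)) - 491) = √((250 - 101)/(-213 + (7 + 8)) - 491) = √(149/(-213 + 15) - 491) = √(149/(-198) - 491) = √(149*(-1/198) - 491) = √(-149/198 - 491) = √(-97367/198) = I*√2142074/66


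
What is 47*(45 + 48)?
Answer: 4371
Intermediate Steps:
47*(45 + 48) = 47*93 = 4371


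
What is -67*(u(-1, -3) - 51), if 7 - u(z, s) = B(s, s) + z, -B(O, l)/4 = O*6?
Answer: 7705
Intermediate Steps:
B(O, l) = -24*O (B(O, l) = -4*O*6 = -24*O)
u(z, s) = 7 - z + 24*s (u(z, s) = 7 - (-24*s + z) = 7 - (z - 24*s) = 7 + (-z + 24*s) = 7 - z + 24*s)
-67*(u(-1, -3) - 51) = -67*((7 - 1*(-1) + 24*(-3)) - 51) = -67*((7 + 1 - 72) - 51) = -67*(-64 - 51) = -67*(-115) = 7705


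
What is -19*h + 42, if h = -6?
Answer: 156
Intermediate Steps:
-19*h + 42 = -19*(-6) + 42 = 114 + 42 = 156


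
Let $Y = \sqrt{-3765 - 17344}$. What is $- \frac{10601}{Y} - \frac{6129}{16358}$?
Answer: $- \frac{6129}{16358} + \frac{10601 i \sqrt{21109}}{21109} \approx -0.37468 + 72.965 i$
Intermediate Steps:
$Y = i \sqrt{21109}$ ($Y = \sqrt{-21109} = i \sqrt{21109} \approx 145.29 i$)
$- \frac{10601}{Y} - \frac{6129}{16358} = - \frac{10601}{i \sqrt{21109}} - \frac{6129}{16358} = - 10601 \left(- \frac{i \sqrt{21109}}{21109}\right) - \frac{6129}{16358} = \frac{10601 i \sqrt{21109}}{21109} - \frac{6129}{16358} = - \frac{6129}{16358} + \frac{10601 i \sqrt{21109}}{21109}$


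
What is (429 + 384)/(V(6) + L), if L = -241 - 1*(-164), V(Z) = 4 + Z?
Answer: -813/67 ≈ -12.134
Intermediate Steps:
L = -77 (L = -241 + 164 = -77)
(429 + 384)/(V(6) + L) = (429 + 384)/((4 + 6) - 77) = 813/(10 - 77) = 813/(-67) = 813*(-1/67) = -813/67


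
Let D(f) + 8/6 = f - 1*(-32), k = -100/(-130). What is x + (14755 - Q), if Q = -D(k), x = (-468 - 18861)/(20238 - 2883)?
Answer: 256599266/17355 ≈ 14785.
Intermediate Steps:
k = 10/13 (k = -100*(-1/130) = 10/13 ≈ 0.76923)
D(f) = 92/3 + f (D(f) = -4/3 + (f - 1*(-32)) = -4/3 + (f + 32) = -4/3 + (32 + f) = 92/3 + f)
x = -6443/5785 (x = -19329/17355 = -19329*1/17355 = -6443/5785 ≈ -1.1137)
Q = -1226/39 (Q = -(92/3 + 10/13) = -1*1226/39 = -1226/39 ≈ -31.436)
x + (14755 - Q) = -6443/5785 + (14755 - 1*(-1226/39)) = -6443/5785 + (14755 + 1226/39) = -6443/5785 + 576671/39 = 256599266/17355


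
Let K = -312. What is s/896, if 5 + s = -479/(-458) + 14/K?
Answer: -142861/32008704 ≈ -0.0044632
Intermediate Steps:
s = -142861/35724 (s = -5 + (-479/(-458) + 14/(-312)) = -5 + (-479*(-1/458) + 14*(-1/312)) = -5 + (479/458 - 7/156) = -5 + 35759/35724 = -142861/35724 ≈ -3.9990)
s/896 = -142861/35724/896 = -142861/35724*1/896 = -142861/32008704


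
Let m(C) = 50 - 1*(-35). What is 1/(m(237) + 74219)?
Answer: 1/74304 ≈ 1.3458e-5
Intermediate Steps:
m(C) = 85 (m(C) = 50 + 35 = 85)
1/(m(237) + 74219) = 1/(85 + 74219) = 1/74304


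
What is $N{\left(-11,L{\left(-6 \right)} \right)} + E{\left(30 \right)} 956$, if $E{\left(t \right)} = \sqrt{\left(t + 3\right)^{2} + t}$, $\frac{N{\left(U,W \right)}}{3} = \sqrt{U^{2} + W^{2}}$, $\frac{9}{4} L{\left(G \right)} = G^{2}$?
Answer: $3 \sqrt{377} + 956 \sqrt{1119} \approx 32038.0$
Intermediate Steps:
$L{\left(G \right)} = \frac{4 G^{2}}{9}$
$N{\left(U,W \right)} = 3 \sqrt{U^{2} + W^{2}}$
$E{\left(t \right)} = \sqrt{t + \left(3 + t\right)^{2}}$ ($E{\left(t \right)} = \sqrt{\left(3 + t\right)^{2} + t} = \sqrt{t + \left(3 + t\right)^{2}}$)
$N{\left(-11,L{\left(-6 \right)} \right)} + E{\left(30 \right)} 956 = 3 \sqrt{\left(-11\right)^{2} + \left(\frac{4 \left(-6\right)^{2}}{9}\right)^{2}} + \sqrt{30 + \left(3 + 30\right)^{2}} \cdot 956 = 3 \sqrt{121 + \left(\frac{4}{9} \cdot 36\right)^{2}} + \sqrt{30 + 33^{2}} \cdot 956 = 3 \sqrt{121 + 16^{2}} + \sqrt{30 + 1089} \cdot 956 = 3 \sqrt{121 + 256} + \sqrt{1119} \cdot 956 = 3 \sqrt{377} + 956 \sqrt{1119}$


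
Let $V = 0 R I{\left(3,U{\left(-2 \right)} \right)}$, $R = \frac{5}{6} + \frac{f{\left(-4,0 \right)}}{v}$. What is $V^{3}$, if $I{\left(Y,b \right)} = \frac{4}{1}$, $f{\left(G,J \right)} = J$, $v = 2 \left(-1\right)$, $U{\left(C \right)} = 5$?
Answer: $0$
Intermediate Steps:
$v = -2$
$I{\left(Y,b \right)} = 4$ ($I{\left(Y,b \right)} = 4 \cdot 1 = 4$)
$R = \frac{5}{6}$ ($R = \frac{5}{6} + \frac{0}{-2} = 5 \cdot \frac{1}{6} + 0 \left(- \frac{1}{2}\right) = \frac{5}{6} + 0 = \frac{5}{6} \approx 0.83333$)
$V = 0$ ($V = 0 \cdot \frac{5}{6} \cdot 4 = 0 \cdot 4 = 0$)
$V^{3} = 0^{3} = 0$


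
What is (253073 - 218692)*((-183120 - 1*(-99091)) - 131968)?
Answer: -7426192857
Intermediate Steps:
(253073 - 218692)*((-183120 - 1*(-99091)) - 131968) = 34381*((-183120 + 99091) - 131968) = 34381*(-84029 - 131968) = 34381*(-215997) = -7426192857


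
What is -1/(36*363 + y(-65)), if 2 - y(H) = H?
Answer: -1/13135 ≈ -7.6132e-5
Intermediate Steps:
y(H) = 2 - H
-1/(36*363 + y(-65)) = -1/(36*363 + (2 - 1*(-65))) = -1/(13068 + (2 + 65)) = -1/(13068 + 67) = -1/13135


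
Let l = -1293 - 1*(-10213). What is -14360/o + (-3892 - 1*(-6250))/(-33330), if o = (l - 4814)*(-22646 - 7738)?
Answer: -6118701859/86627936340 ≈ -0.070632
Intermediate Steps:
l = 8920 (l = -1293 + 10213 = 8920)
o = -124756704 (o = (8920 - 4814)*(-22646 - 7738) = 4106*(-30384) = -124756704)
-14360/o + (-3892 - 1*(-6250))/(-33330) = -14360/(-124756704) + (-3892 - 1*(-6250))/(-33330) = -14360*(-1/124756704) + (-3892 + 6250)*(-1/33330) = 1795/15594588 + 2358*(-1/33330) = 1795/15594588 - 393/5555 = -6118701859/86627936340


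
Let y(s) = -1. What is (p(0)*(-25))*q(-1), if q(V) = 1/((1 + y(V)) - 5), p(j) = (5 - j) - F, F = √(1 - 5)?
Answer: 25 - 10*I ≈ 25.0 - 10.0*I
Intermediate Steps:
F = 2*I (F = √(-4) = 2*I ≈ 2.0*I)
p(j) = 5 - j - 2*I (p(j) = (5 - j) - 2*I = 5 - j - 2*I)
q(V) = -⅕ (q(V) = 1/((1 - 1) - 5) = 1/(0 - 5) = 1/(-5) = -⅕)
(p(0)*(-25))*q(-1) = ((5 - 1*0 - 2*I)*(-25))*(-⅕) = ((5 + 0 - 2*I)*(-25))*(-⅕) = ((5 - 2*I)*(-25))*(-⅕) = (-125 + 50*I)*(-⅕) = 25 - 10*I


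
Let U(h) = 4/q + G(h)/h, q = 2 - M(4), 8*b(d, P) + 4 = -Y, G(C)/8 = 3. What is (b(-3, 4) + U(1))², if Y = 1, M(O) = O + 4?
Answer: 297025/576 ≈ 515.67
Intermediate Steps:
M(O) = 4 + O
G(C) = 24 (G(C) = 8*3 = 24)
b(d, P) = -5/8 (b(d, P) = -½ + (-1*1)/8 = -½ + (⅛)*(-1) = -½ - ⅛ = -5/8)
q = -6 (q = 2 - (4 + 4) = 2 - 1*8 = 2 - 8 = -6)
U(h) = -⅔ + 24/h (U(h) = 4/(-6) + 24/h = 4*(-⅙) + 24/h = -⅔ + 24/h)
(b(-3, 4) + U(1))² = (-5/8 + (-⅔ + 24/1))² = (-5/8 + (-⅔ + 24*1))² = (-5/8 + (-⅔ + 24))² = (-5/8 + 70/3)² = (545/24)² = 297025/576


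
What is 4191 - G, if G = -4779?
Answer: 8970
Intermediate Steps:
4191 - G = 4191 - 1*(-4779) = 4191 + 4779 = 8970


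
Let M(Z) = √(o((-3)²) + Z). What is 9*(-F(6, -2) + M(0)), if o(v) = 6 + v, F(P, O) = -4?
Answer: 36 + 9*√15 ≈ 70.857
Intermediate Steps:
M(Z) = √(15 + Z) (M(Z) = √((6 + (-3)²) + Z) = √((6 + 9) + Z) = √(15 + Z))
9*(-F(6, -2) + M(0)) = 9*(-1*(-4) + √(15 + 0)) = 9*(4 + √15) = 36 + 9*√15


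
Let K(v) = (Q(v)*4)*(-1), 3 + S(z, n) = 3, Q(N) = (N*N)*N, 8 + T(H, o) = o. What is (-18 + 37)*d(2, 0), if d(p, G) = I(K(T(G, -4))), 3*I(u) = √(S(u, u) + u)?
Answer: 304*√3 ≈ 526.54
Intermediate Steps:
T(H, o) = -8 + o
Q(N) = N³ (Q(N) = N²*N = N³)
S(z, n) = 0 (S(z, n) = -3 + 3 = 0)
K(v) = -4*v³ (K(v) = (v³*4)*(-1) = (4*v³)*(-1) = -4*v³)
I(u) = √u/3 (I(u) = √(0 + u)/3 = √u/3)
d(p, G) = 16*√3 (d(p, G) = √(-4*(-8 - 4)³)/3 = √(-4*(-12)³)/3 = √(-4*(-1728))/3 = √6912/3 = (48*√3)/3 = 16*√3)
(-18 + 37)*d(2, 0) = (-18 + 37)*(16*√3) = 19*(16*√3) = 304*√3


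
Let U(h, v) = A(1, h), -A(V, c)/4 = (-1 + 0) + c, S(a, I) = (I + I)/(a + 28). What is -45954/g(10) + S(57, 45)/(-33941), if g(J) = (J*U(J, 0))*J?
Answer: 1473069741/115399400 ≈ 12.765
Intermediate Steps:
S(a, I) = 2*I/(28 + a) (S(a, I) = (2*I)/(28 + a) = 2*I/(28 + a))
A(V, c) = 4 - 4*c (A(V, c) = -4*((-1 + 0) + c) = -4*(-1 + c) = 4 - 4*c)
U(h, v) = 4 - 4*h
g(J) = J²*(4 - 4*J) (g(J) = (J*(4 - 4*J))*J = J²*(4 - 4*J))
-45954/g(10) + S(57, 45)/(-33941) = -45954*1/(400*(1 - 1*10)) + (2*45/(28 + 57))/(-33941) = -45954*1/(400*(1 - 10)) + (2*45/85)*(-1/33941) = -45954/(4*100*(-9)) + (2*45*(1/85))*(-1/33941) = -45954/(-3600) + (18/17)*(-1/33941) = -45954*(-1/3600) - 18/576997 = 2553/200 - 18/576997 = 1473069741/115399400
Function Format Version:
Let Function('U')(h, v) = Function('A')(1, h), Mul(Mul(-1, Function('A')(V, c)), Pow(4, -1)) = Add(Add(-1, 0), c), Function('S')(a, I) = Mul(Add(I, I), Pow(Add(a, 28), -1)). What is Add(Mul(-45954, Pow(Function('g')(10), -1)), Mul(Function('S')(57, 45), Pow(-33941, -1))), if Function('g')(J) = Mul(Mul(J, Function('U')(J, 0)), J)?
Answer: Rational(1473069741, 115399400) ≈ 12.765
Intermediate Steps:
Function('S')(a, I) = Mul(2, I, Pow(Add(28, a), -1)) (Function('S')(a, I) = Mul(Mul(2, I), Pow(Add(28, a), -1)) = Mul(2, I, Pow(Add(28, a), -1)))
Function('A')(V, c) = Add(4, Mul(-4, c)) (Function('A')(V, c) = Mul(-4, Add(Add(-1, 0), c)) = Mul(-4, Add(-1, c)) = Add(4, Mul(-4, c)))
Function('U')(h, v) = Add(4, Mul(-4, h))
Function('g')(J) = Mul(Pow(J, 2), Add(4, Mul(-4, J))) (Function('g')(J) = Mul(Mul(J, Add(4, Mul(-4, J))), J) = Mul(Pow(J, 2), Add(4, Mul(-4, J))))
Add(Mul(-45954, Pow(Function('g')(10), -1)), Mul(Function('S')(57, 45), Pow(-33941, -1))) = Add(Mul(-45954, Pow(Mul(4, Pow(10, 2), Add(1, Mul(-1, 10))), -1)), Mul(Mul(2, 45, Pow(Add(28, 57), -1)), Pow(-33941, -1))) = Add(Mul(-45954, Pow(Mul(4, 100, Add(1, -10)), -1)), Mul(Mul(2, 45, Pow(85, -1)), Rational(-1, 33941))) = Add(Mul(-45954, Pow(Mul(4, 100, -9), -1)), Mul(Mul(2, 45, Rational(1, 85)), Rational(-1, 33941))) = Add(Mul(-45954, Pow(-3600, -1)), Mul(Rational(18, 17), Rational(-1, 33941))) = Add(Mul(-45954, Rational(-1, 3600)), Rational(-18, 576997)) = Add(Rational(2553, 200), Rational(-18, 576997)) = Rational(1473069741, 115399400)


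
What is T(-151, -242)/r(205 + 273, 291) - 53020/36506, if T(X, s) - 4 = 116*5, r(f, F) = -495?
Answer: -23782202/9035235 ≈ -2.6322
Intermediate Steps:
T(X, s) = 584 (T(X, s) = 4 + 116*5 = 4 + 580 = 584)
T(-151, -242)/r(205 + 273, 291) - 53020/36506 = 584/(-495) - 53020/36506 = 584*(-1/495) - 53020*1/36506 = -584/495 - 26510/18253 = -23782202/9035235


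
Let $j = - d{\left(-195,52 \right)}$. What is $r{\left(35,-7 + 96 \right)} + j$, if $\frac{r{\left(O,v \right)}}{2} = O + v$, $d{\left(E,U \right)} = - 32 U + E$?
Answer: $2107$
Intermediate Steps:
$d{\left(E,U \right)} = E - 32 U$
$j = 1859$ ($j = - (-195 - 1664) = \left(-1\right) \left(-1859\right) = 1859$)
$r{\left(O,v \right)} = 2 O + 2 v$ ($r{\left(O,v \right)} = 2 \left(O + v\right) = 2 O + 2 v$)
$r{\left(35,-7 + 96 \right)} + j = \left(2 \cdot 35 + 2 \left(-7 + 96\right)\right) + 1859 = \left(70 + 2 \cdot 89\right) + 1859 = \left(70 + 178\right) + 1859 = 248 + 1859 = 2107$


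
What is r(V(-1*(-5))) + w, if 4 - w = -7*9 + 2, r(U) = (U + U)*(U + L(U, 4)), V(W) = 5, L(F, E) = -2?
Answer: 95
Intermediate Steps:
r(U) = 2*U*(-2 + U) (r(U) = (U + U)*(U - 2) = (2*U)*(-2 + U) = 2*U*(-2 + U))
w = 65 (w = 4 - (-7*9 + 2) = 4 - (-63 + 2) = 4 - 1*(-61) = 4 + 61 = 65)
r(V(-1*(-5))) + w = 2*5*(-2 + 5) + 65 = 2*5*3 + 65 = 30 + 65 = 95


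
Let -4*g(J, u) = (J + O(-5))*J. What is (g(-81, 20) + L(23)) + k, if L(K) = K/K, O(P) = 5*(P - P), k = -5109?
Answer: -26993/4 ≈ -6748.3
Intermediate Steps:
O(P) = 0 (O(P) = 5*0 = 0)
L(K) = 1
g(J, u) = -J²/4 (g(J, u) = -(J + 0)*J/4 = -J*J/4 = -J²/4)
(g(-81, 20) + L(23)) + k = (-¼*(-81)² + 1) - 5109 = (-¼*6561 + 1) - 5109 = (-6561/4 + 1) - 5109 = -6557/4 - 5109 = -26993/4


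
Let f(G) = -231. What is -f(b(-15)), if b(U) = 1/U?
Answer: 231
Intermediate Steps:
-f(b(-15)) = -1*(-231) = 231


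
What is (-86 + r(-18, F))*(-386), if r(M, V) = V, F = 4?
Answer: 31652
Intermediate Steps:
(-86 + r(-18, F))*(-386) = (-86 + 4)*(-386) = -82*(-386) = 31652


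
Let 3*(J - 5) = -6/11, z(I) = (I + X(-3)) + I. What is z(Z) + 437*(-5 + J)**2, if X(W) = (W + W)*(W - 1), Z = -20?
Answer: -188/121 ≈ -1.5537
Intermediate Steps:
X(W) = 2*W*(-1 + W) (X(W) = (2*W)*(-1 + W) = 2*W*(-1 + W))
z(I) = 24 + 2*I (z(I) = (I + 2*(-3)*(-1 - 3)) + I = (I + 2*(-3)*(-4)) + I = (I + 24) + I = (24 + I) + I = 24 + 2*I)
J = 53/11 (J = 5 + (-6/11)/3 = 5 + (-6*1/11)/3 = 5 + (1/3)*(-6/11) = 5 - 2/11 = 53/11 ≈ 4.8182)
z(Z) + 437*(-5 + J)**2 = (24 + 2*(-20)) + 437*(-5 + 53/11)**2 = (24 - 40) + 437*(-2/11)**2 = -16 + 437*(4/121) = -16 + 1748/121 = -188/121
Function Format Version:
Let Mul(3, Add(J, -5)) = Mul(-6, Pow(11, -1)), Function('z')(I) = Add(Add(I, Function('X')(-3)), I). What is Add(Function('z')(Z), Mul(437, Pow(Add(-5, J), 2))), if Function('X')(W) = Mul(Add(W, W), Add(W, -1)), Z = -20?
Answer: Rational(-188, 121) ≈ -1.5537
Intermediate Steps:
Function('X')(W) = Mul(2, W, Add(-1, W)) (Function('X')(W) = Mul(Mul(2, W), Add(-1, W)) = Mul(2, W, Add(-1, W)))
Function('z')(I) = Add(24, Mul(2, I)) (Function('z')(I) = Add(Add(I, Mul(2, -3, Add(-1, -3))), I) = Add(Add(I, Mul(2, -3, -4)), I) = Add(Add(I, 24), I) = Add(Add(24, I), I) = Add(24, Mul(2, I)))
J = Rational(53, 11) (J = Add(5, Mul(Rational(1, 3), Mul(-6, Pow(11, -1)))) = Add(5, Mul(Rational(1, 3), Mul(-6, Rational(1, 11)))) = Add(5, Mul(Rational(1, 3), Rational(-6, 11))) = Add(5, Rational(-2, 11)) = Rational(53, 11) ≈ 4.8182)
Add(Function('z')(Z), Mul(437, Pow(Add(-5, J), 2))) = Add(Add(24, Mul(2, -20)), Mul(437, Pow(Add(-5, Rational(53, 11)), 2))) = Add(Add(24, -40), Mul(437, Pow(Rational(-2, 11), 2))) = Add(-16, Mul(437, Rational(4, 121))) = Add(-16, Rational(1748, 121)) = Rational(-188, 121)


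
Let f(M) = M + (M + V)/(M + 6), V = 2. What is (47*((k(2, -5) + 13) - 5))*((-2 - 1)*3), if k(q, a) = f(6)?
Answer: -6204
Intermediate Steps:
f(M) = M + (2 + M)/(6 + M) (f(M) = M + (M + 2)/(M + 6) = M + (2 + M)/(6 + M))
k(q, a) = 20/3 (k(q, a) = (2 + 6**2 + 7*6)/(6 + 6) = (2 + 36 + 42)/12 = (1/12)*80 = 20/3)
(47*((k(2, -5) + 13) - 5))*((-2 - 1)*3) = (47*((20/3 + 13) - 5))*((-2 - 1)*3) = (47*(59/3 - 5))*(-3*3) = (47*(44/3))*(-9) = (2068/3)*(-9) = -6204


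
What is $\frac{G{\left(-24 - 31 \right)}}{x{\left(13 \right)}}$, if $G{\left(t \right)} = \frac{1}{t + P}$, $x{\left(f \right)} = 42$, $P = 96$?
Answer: $\frac{1}{1722} \approx 0.00058072$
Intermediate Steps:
$G{\left(t \right)} = \frac{1}{96 + t}$ ($G{\left(t \right)} = \frac{1}{t + 96} = \frac{1}{96 + t}$)
$\frac{G{\left(-24 - 31 \right)}}{x{\left(13 \right)}} = \frac{1}{\left(96 - 55\right) 42} = \frac{1}{96 - 55} \cdot \frac{1}{42} = \frac{1}{41} \cdot \frac{1}{42} = \frac{1}{1722}$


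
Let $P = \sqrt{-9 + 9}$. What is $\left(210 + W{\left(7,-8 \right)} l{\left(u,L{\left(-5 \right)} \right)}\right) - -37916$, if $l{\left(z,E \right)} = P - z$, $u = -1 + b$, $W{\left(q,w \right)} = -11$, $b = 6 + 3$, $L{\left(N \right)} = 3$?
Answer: $38214$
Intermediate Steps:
$b = 9$
$P = 0$ ($P = \sqrt{0} = 0$)
$u = 8$ ($u = -1 + 9 = 8$)
$l{\left(z,E \right)} = - z$ ($l{\left(z,E \right)} = 0 - z = - z$)
$\left(210 + W{\left(7,-8 \right)} l{\left(u,L{\left(-5 \right)} \right)}\right) - -37916 = \left(210 - 11 \left(\left(-1\right) 8\right)\right) - -37916 = \left(210 - -88\right) + 37916 = \left(210 + 88\right) + 37916 = 298 + 37916 = 38214$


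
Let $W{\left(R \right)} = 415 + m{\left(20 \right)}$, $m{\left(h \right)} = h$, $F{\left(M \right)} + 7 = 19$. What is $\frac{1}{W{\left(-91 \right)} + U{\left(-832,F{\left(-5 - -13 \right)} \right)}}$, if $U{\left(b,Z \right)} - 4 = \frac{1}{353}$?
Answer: $\frac{353}{154968} \approx 0.0022779$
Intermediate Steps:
$F{\left(M \right)} = 12$ ($F{\left(M \right)} = -7 + 19 = 12$)
$W{\left(R \right)} = 435$ ($W{\left(R \right)} = 415 + 20 = 435$)
$U{\left(b,Z \right)} = \frac{1413}{353}$ ($U{\left(b,Z \right)} = 4 + \frac{1}{353} = \frac{1413}{353}$)
$\frac{1}{W{\left(-91 \right)} + U{\left(-832,F{\left(-5 - -13 \right)} \right)}} = \frac{1}{435 + \frac{1413}{353}} = \frac{1}{\frac{154968}{353}} = \frac{353}{154968}$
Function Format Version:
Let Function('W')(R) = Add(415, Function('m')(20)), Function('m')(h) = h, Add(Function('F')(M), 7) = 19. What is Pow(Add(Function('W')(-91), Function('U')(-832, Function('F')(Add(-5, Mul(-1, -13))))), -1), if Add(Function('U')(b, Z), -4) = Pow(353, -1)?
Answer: Rational(353, 154968) ≈ 0.0022779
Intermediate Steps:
Function('F')(M) = 12 (Function('F')(M) = Add(-7, 19) = 12)
Function('W')(R) = 435 (Function('W')(R) = Add(415, 20) = 435)
Function('U')(b, Z) = Rational(1413, 353) (Function('U')(b, Z) = Add(4, Pow(353, -1)) = Add(4, Rational(1, 353)) = Rational(1413, 353))
Pow(Add(Function('W')(-91), Function('U')(-832, Function('F')(Add(-5, Mul(-1, -13))))), -1) = Pow(Add(435, Rational(1413, 353)), -1) = Pow(Rational(154968, 353), -1) = Rational(353, 154968)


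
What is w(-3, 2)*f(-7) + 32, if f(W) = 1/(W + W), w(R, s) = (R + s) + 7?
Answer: 221/7 ≈ 31.571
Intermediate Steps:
w(R, s) = 7 + R + s
f(W) = 1/(2*W)
w(-3, 2)*f(-7) + 32 = (7 - 3 + 2)*((½)/(-7)) + 32 = 6*((½)*(-⅐)) + 32 = 6*(-1/14) + 32 = -3/7 + 32 = 221/7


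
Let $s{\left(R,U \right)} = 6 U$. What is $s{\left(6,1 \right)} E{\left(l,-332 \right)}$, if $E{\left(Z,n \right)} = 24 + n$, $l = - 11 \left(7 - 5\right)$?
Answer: $-1848$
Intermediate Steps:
$l = -22$ ($l = \left(-11\right) 2 = -22$)
$s{\left(6,1 \right)} E{\left(l,-332 \right)} = 6 \cdot 1 \left(24 - 332\right) = 6 \left(-308\right) = -1848$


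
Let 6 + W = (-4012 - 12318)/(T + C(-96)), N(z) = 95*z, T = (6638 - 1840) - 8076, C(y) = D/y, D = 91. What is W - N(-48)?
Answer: 1435071246/314779 ≈ 4559.0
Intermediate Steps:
C(y) = 91/y
T = -3278 (T = 4798 - 8076 = -3278)
W = -320994/314779 (W = -6 + (-4012 - 12318)/(-3278 + 91/(-96)) = -6 - 16330/(-3278 + 91*(-1/96)) = -6 - 16330/(-3278 - 91/96) = -6 - 16330/(-314779/96) = -6 - 16330*(-96/314779) = -6 + 1567680/314779 = -320994/314779 ≈ -1.0197)
W - N(-48) = -320994/314779 - 95*(-48) = -320994/314779 - 1*(-4560) = -320994/314779 + 4560 = 1435071246/314779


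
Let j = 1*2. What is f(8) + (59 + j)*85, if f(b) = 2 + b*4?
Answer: 5219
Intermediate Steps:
j = 2
f(b) = 2 + 4*b
f(8) + (59 + j)*85 = (2 + 4*8) + (59 + 2)*85 = (2 + 32) + 61*85 = 34 + 5185 = 5219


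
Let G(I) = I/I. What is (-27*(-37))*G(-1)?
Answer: 999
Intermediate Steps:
G(I) = 1
(-27*(-37))*G(-1) = -27*(-37)*1 = 999*1 = 999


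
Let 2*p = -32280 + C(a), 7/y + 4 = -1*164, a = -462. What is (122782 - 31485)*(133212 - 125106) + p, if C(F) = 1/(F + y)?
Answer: 8206274085426/11089 ≈ 7.4004e+8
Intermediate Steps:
y = -1/24 (y = 7/(-4 - 1*164) = 7/(-4 - 164) = 7/(-168) = 7*(-1/168) = -1/24 ≈ -0.041667)
C(F) = 1/(-1/24 + F) (C(F) = 1/(F - 1/24) = 1/(-1/24 + F))
p = -178976472/11089 (p = (-32280 + 24/(-1 + 24*(-462)))/2 = (-32280 + 24/(-1 - 11088))/2 = (-32280 + 24/(-11089))/2 = (-32280 + 24*(-1/11089))/2 = (-32280 - 24/11089)/2 = (½)*(-357952944/11089) = -178976472/11089 ≈ -16140.)
(122782 - 31485)*(133212 - 125106) + p = (122782 - 31485)*(133212 - 125106) - 178976472/11089 = 91297*8106 - 178976472/11089 = 740053482 - 178976472/11089 = 8206274085426/11089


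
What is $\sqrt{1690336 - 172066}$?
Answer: $\sqrt{1518270} \approx 1232.2$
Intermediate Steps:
$\sqrt{1690336 - 172066} = \sqrt{1518270}$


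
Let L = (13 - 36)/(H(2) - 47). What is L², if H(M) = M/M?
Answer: ¼ ≈ 0.25000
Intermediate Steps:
H(M) = 1
L = ½ (L = (13 - 36)/(1 - 47) = -23/(-46) = -23*(-1/46) = ½ ≈ 0.50000)
L² = (½)² = ¼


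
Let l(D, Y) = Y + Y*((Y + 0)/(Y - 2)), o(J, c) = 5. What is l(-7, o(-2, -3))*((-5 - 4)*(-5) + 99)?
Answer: 1920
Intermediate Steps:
l(D, Y) = Y + Y**2/(-2 + Y) (l(D, Y) = Y + Y*(Y/(-2 + Y)) = Y + Y**2/(-2 + Y))
l(-7, o(-2, -3))*((-5 - 4)*(-5) + 99) = (2*5*(-1 + 5)/(-2 + 5))*((-5 - 4)*(-5) + 99) = (2*5*4/3)*(-9*(-5) + 99) = (2*5*(1/3)*4)*(45 + 99) = (40/3)*144 = 1920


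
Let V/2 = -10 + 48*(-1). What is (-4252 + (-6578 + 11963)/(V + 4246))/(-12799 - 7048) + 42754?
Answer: 700896426063/16393622 ≈ 42754.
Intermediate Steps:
V = -116 (V = 2*(-10 + 48*(-1)) = 2*(-10 - 48) = 2*(-58) = -116)
(-4252 + (-6578 + 11963)/(V + 4246))/(-12799 - 7048) + 42754 = (-4252 + (-6578 + 11963)/(-116 + 4246))/(-12799 - 7048) + 42754 = (-4252 + 5385/4130)/(-19847) + 42754 = (-4252 + 5385*(1/4130))*(-1/19847) + 42754 = (-4252 + 1077/826)*(-1/19847) + 42754 = -3511075/826*(-1/19847) + 42754 = 3511075/16393622 + 42754 = 700896426063/16393622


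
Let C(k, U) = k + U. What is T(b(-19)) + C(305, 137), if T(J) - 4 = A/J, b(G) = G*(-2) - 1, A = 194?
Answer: 16696/37 ≈ 451.24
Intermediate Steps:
b(G) = -1 - 2*G (b(G) = -2*G - 1 = -1 - 2*G)
T(J) = 4 + 194/J
C(k, U) = U + k
T(b(-19)) + C(305, 137) = (4 + 194/(-1 - 2*(-19))) + (137 + 305) = (4 + 194/(-1 + 38)) + 442 = (4 + 194/37) + 442 = 342/37 + 442 = 16696/37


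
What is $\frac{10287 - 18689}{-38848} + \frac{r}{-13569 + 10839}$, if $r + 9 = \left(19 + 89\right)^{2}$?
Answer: $- \frac{1023419}{252512} \approx -4.0529$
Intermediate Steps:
$r = 11655$ ($r = -9 + \left(19 + 89\right)^{2} = -9 + 108^{2} = -9 + 11664 = 11655$)
$\frac{10287 - 18689}{-38848} + \frac{r}{-13569 + 10839} = \frac{10287 - 18689}{-38848} + \frac{11655}{-13569 + 10839} = \left(-8402\right) \left(- \frac{1}{38848}\right) + \frac{11655}{-2730} = \frac{4201}{19424} + 11655 \left(- \frac{1}{2730}\right) = \frac{4201}{19424} - \frac{111}{26} = - \frac{1023419}{252512}$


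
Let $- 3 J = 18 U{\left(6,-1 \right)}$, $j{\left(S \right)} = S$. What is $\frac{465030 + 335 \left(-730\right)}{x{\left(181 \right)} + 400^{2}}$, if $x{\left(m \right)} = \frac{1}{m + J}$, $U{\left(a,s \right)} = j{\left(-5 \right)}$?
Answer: $\frac{46521280}{33760001} \approx 1.378$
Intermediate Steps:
$U{\left(a,s \right)} = -5$
$J = 30$ ($J = - \frac{18 \left(-5\right)}{3} = \left(- \frac{1}{3}\right) \left(-90\right) = 30$)
$x{\left(m \right)} = \frac{1}{30 + m}$ ($x{\left(m \right)} = \frac{1}{m + 30} = \frac{1}{30 + m}$)
$\frac{465030 + 335 \left(-730\right)}{x{\left(181 \right)} + 400^{2}} = \frac{465030 + 335 \left(-730\right)}{\frac{1}{30 + 181} + 400^{2}} = \frac{465030 - 244550}{\frac{1}{211} + 160000} = \frac{220480}{\frac{1}{211} + 160000} = \frac{220480}{\frac{33760001}{211}} = 220480 \cdot \frac{211}{33760001} = \frac{46521280}{33760001}$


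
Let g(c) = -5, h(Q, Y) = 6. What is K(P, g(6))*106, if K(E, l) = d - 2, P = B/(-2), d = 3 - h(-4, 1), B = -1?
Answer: -530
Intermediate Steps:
d = -3 (d = 3 - 1*6 = 3 - 6 = -3)
P = 1/2 (P = -1/(-2) = -1*(-1/2) = 1/2 ≈ 0.50000)
K(E, l) = -5 (K(E, l) = -3 - 2 = -5)
K(P, g(6))*106 = -5*106 = -530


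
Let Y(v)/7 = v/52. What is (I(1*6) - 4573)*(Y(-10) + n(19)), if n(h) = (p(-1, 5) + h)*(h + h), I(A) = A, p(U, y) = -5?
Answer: -63010899/26 ≈ -2.4235e+6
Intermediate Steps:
n(h) = 2*h*(-5 + h) (n(h) = (-5 + h)*(h + h) = (-5 + h)*(2*h) = 2*h*(-5 + h))
Y(v) = 7*v/52 (Y(v) = 7*(v/52) = 7*v/52)
(I(1*6) - 4573)*(Y(-10) + n(19)) = (1*6 - 4573)*((7/52)*(-10) + 2*19*(-5 + 19)) = (6 - 4573)*(-35/26 + 2*19*14) = -4567*(-35/26 + 532) = -4567*13797/26 = -63010899/26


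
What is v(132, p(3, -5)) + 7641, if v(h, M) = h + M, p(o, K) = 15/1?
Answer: 7788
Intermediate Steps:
p(o, K) = 15 (p(o, K) = 15*1 = 15)
v(h, M) = M + h
v(132, p(3, -5)) + 7641 = (15 + 132) + 7641 = 147 + 7641 = 7788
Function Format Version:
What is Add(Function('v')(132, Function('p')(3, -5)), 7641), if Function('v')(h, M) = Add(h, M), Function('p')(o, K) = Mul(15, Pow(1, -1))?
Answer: 7788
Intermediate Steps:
Function('p')(o, K) = 15 (Function('p')(o, K) = Mul(15, 1) = 15)
Function('v')(h, M) = Add(M, h)
Add(Function('v')(132, Function('p')(3, -5)), 7641) = Add(Add(15, 132), 7641) = Add(147, 7641) = 7788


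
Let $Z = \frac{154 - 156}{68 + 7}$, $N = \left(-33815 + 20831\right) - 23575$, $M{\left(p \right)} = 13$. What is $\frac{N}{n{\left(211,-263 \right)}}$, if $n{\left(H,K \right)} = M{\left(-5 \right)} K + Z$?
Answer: $\frac{2741925}{256427} \approx 10.693$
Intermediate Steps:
$N = -36559$ ($N = -12984 - 23575 = -36559$)
$Z = - \frac{2}{75} \approx -0.026667$
$n{\left(H,K \right)} = - \frac{2}{75} + 13 K$ ($n{\left(H,K \right)} = 13 K - \frac{2}{75} = - \frac{2}{75} + 13 K$)
$\frac{N}{n{\left(211,-263 \right)}} = - \frac{36559}{- \frac{2}{75} + 13 \left(-263\right)} = - \frac{36559}{- \frac{2}{75} - 3419} = - \frac{36559}{- \frac{256427}{75}} = \left(-36559\right) \left(- \frac{75}{256427}\right) = \frac{2741925}{256427}$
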